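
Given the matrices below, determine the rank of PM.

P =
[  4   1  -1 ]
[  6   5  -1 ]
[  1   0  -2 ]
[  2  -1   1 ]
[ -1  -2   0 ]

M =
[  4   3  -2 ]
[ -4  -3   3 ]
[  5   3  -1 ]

First compute PM:
[[  7,   6,  -4],
 [ -1,   0,   4],
 [ -6,  -3,   0],
 [ 17,  12,  -8],
 [  4,   3,  -4]]
Now row reduce the product.
R2 ← R2 + (1/7)·R1: [0, 6/7, 24/7]
R3 ← R3 + (6/7)·R1: [0, 15/7, -24/7]
R4 ← R4 − (17/7)·R1: [0, -18/7, 12/7]
R5 ← R5 − (4/7)·R1: [0, -3/7, -12/7]
R3 ← R3 − (5/2)·R2: [0, 0, -12]
R4 ← R4 + (3)·R2: [0, 0, 12]
R5 ← R5 + (1/2)·R2: [0, 0, 0]
R4 ← R4 + R3: [0, 0, 0]
3 nonzero rows, so rank(PM) = 3.

3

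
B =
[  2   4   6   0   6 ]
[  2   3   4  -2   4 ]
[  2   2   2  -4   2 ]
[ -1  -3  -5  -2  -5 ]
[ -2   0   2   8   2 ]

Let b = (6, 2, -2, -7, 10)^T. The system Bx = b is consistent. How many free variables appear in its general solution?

Row reduce the augmented matrix [B | b].
R2 ← R2 − R1: [0, -1, -2, -2, -2, -4]
R3 ← R3 − R1: [0, -2, -4, -4, -4, -8]
R4 ← R4 + (1/2)·R1: [0, -1, -2, -2, -2, -4]
R5 ← R5 + R1: [0, 4, 8, 8, 8, 16]
R3 ← R3 − (2)·R2: [0, 0, 0, 0, 0, 0]
R4 ← R4 − R2: [0, 0, 0, 0, 0, 0]
R5 ← R5 + (4)·R2: [0, 0, 0, 0, 0, 0]
The echelon form has 2 nonzero rows, and every pivot lies in the first 5 columns, so rank(B) = rank([B|b]) = 2.
The system is consistent.
Free variables = (unknowns) − (rank) = 5 − 2 = 3.

3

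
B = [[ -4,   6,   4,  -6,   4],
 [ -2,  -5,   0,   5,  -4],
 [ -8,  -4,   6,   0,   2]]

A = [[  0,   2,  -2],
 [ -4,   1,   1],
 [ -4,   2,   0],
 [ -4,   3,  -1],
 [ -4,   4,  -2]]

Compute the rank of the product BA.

First compute BA:
[[-32,   4,  12],
 [ 16, -10,   2],
 [-16,   0,   8]]
Now row reduce the product.
R2 ← R2 + (1/2)·R1: [0, -8, 8]
R3 ← R3 − (1/2)·R1: [0, -2, 2]
R3 ← R3 − (1/4)·R2: [0, 0, 0]
2 nonzero rows, so rank(BA) = 2.

2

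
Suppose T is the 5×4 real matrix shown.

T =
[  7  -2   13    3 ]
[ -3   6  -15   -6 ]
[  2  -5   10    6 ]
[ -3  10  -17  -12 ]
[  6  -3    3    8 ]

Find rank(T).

4

Row reduce to echelon form.
R2 ← R2 + (3/7)·R1: [0, 36/7, -66/7, -33/7]
R3 ← R3 − (2/7)·R1: [0, -31/7, 44/7, 36/7]
R4 ← R4 + (3/7)·R1: [0, 64/7, -80/7, -75/7]
R5 ← R5 − (6/7)·R1: [0, -9/7, -57/7, 38/7]
R3 ← R3 + (31/36)·R2: [0, 0, -11/6, 13/12]
R4 ← R4 − (16/9)·R2: [0, 0, 16/3, -7/3]
R5 ← R5 + (1/4)·R2: [0, 0, -21/2, 17/4]
R4 ← R4 + (32/11)·R3: [0, 0, 0, 9/11]
R5 ← R5 − (63/11)·R3: [0, 0, 0, -43/22]
R5 ← R5 + (43/18)·R4: [0, 0, 0, 0]
Echelon form has 4 nonzero rows, so rank(T) = 4.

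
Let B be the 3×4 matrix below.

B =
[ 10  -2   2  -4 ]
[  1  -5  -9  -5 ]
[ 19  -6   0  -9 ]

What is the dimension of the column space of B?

Row reduce to echelon form.
R2 ← R2 − (1/10)·R1: [0, -24/5, -46/5, -23/5]
R3 ← R3 − (19/10)·R1: [0, -11/5, -19/5, -7/5]
R3 ← R3 − (11/24)·R2: [0, 0, 5/12, 17/24]
Echelon form has 3 nonzero rows, so rank(B) = 3.
The column space has dimension equal to the rank: 3.

3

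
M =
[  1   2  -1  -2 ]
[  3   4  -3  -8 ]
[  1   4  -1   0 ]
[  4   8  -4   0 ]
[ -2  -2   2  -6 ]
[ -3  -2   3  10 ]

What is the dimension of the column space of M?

3

Row reduce to echelon form.
R2 ← R2 − (3)·R1: [0, -2, 0, -2]
R3 ← R3 − R1: [0, 2, 0, 2]
R4 ← R4 − (4)·R1: [0, 0, 0, 8]
R5 ← R5 + (2)·R1: [0, 2, 0, -10]
R6 ← R6 + (3)·R1: [0, 4, 0, 4]
R3 ← R3 + R2: [0, 0, 0, 0]
R5 ← R5 + R2: [0, 0, 0, -12]
R6 ← R6 + (2)·R2: [0, 0, 0, 0]
Swap R3 ↔ R4
R5 ← R5 + (3/2)·R3: [0, 0, 0, 0]
Echelon form has 3 nonzero rows, so rank(M) = 3.
The column space has dimension equal to the rank: 3.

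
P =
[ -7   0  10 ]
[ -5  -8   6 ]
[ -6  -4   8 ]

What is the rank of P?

Row reduce to echelon form.
R2 ← R2 − (5/7)·R1: [0, -8, -8/7]
R3 ← R3 − (6/7)·R1: [0, -4, -4/7]
R3 ← R3 − (1/2)·R2: [0, 0, 0]
Echelon form has 2 nonzero rows, so rank(P) = 2.

2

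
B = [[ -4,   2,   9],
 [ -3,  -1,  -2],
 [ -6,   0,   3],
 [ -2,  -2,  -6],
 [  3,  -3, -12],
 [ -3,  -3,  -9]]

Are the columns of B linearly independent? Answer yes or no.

Row reduce B to echelon form.
R2 ← R2 − (3/4)·R1: [0, -5/2, -35/4]
R3 ← R3 − (3/2)·R1: [0, -3, -21/2]
R4 ← R4 − (1/2)·R1: [0, -3, -21/2]
R5 ← R5 + (3/4)·R1: [0, -3/2, -21/4]
R6 ← R6 − (3/4)·R1: [0, -9/2, -63/4]
R3 ← R3 − (6/5)·R2: [0, 0, 0]
R4 ← R4 − (6/5)·R2: [0, 0, 0]
R5 ← R5 − (3/5)·R2: [0, 0, 0]
R6 ← R6 − (9/5)·R2: [0, 0, 0]
2 pivots among 3 columns.
Only 2 < 3 pivot columns, so the columns are linearly dependent.

no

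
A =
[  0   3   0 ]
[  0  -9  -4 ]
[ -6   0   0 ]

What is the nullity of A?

0

Row reduce to echelon form.
Swap R1 ↔ R3
R3 ← R3 + (1/3)·R2: [0, 0, -4/3]
3 nonzero rows, so rank(A) = 3.
A has 3 columns; by rank–nullity, nullity = 3 − 3 = 0.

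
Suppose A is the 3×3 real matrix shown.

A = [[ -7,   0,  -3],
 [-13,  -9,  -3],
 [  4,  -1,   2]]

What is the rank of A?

Row reduce to echelon form.
R2 ← R2 − (13/7)·R1: [0, -9, 18/7]
R3 ← R3 + (4/7)·R1: [0, -1, 2/7]
R3 ← R3 − (1/9)·R2: [0, 0, 0]
Echelon form has 2 nonzero rows, so rank(A) = 2.

2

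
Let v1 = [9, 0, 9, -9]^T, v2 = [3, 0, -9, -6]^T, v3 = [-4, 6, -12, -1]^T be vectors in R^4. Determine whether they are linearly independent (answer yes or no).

Form the matrix with these vectors as rows and row reduce.
R2 ← R2 − (1/3)·R1: [0, 0, -12, -3]
R3 ← R3 + (4/9)·R1: [0, 6, -8, -5]
Swap R2 ↔ R3
3 nonzero rows, so the 3 vectors span a space of dimension 3.
Since 3 = 3, the vectors are linearly independent.

yes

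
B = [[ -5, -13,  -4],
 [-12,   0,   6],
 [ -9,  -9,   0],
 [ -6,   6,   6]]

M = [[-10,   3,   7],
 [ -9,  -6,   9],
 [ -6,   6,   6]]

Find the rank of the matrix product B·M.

First compute BM:
[[191,  39, -176],
 [ 84,   0, -48],
 [171,  27, -144],
 [-30, -18,  48]]
Now row reduce the product.
R2 ← R2 − (84/191)·R1: [0, -3276/191, 5616/191]
R3 ← R3 − (171/191)·R1: [0, -1512/191, 2592/191]
R4 ← R4 + (30/191)·R1: [0, -2268/191, 3888/191]
R3 ← R3 − (6/13)·R2: [0, 0, 0]
R4 ← R4 − (9/13)·R2: [0, 0, 0]
2 nonzero rows, so rank(BM) = 2.

2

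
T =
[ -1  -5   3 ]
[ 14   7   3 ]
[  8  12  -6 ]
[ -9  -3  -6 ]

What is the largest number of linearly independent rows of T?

Row reduce to echelon form.
R2 ← R2 + (14)·R1: [0, -63, 45]
R3 ← R3 + (8)·R1: [0, -28, 18]
R4 ← R4 − (9)·R1: [0, 42, -33]
R3 ← R3 − (4/9)·R2: [0, 0, -2]
R4 ← R4 + (2/3)·R2: [0, 0, -3]
R4 ← R4 − (3/2)·R3: [0, 0, 0]
Echelon form has 3 nonzero rows, so rank(T) = 3.
The rank gives the maximum number of linearly independent rows: 3.

3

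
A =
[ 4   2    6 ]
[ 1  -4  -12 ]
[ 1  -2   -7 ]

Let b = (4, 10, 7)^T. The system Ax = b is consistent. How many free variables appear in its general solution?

0

Row reduce the augmented matrix [A | b].
R2 ← R2 − (1/4)·R1: [0, -9/2, -27/2, 9]
R3 ← R3 − (1/4)·R1: [0, -5/2, -17/2, 6]
R3 ← R3 − (5/9)·R2: [0, 0, -1, 1]
The echelon form has 3 nonzero rows, and every pivot lies in the first 3 columns, so rank(A) = rank([A|b]) = 3.
The system is consistent.
Free variables = (unknowns) − (rank) = 3 − 3 = 0.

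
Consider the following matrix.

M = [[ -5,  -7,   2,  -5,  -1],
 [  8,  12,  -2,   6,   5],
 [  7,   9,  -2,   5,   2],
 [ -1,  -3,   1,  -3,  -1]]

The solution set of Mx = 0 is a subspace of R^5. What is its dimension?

2

Row reduce to echelon form.
R2 ← R2 + (8/5)·R1: [0, 4/5, 6/5, -2, 17/5]
R3 ← R3 + (7/5)·R1: [0, -4/5, 4/5, -2, 3/5]
R4 ← R4 − (1/5)·R1: [0, -8/5, 3/5, -2, -4/5]
R3 ← R3 + R2: [0, 0, 2, -4, 4]
R4 ← R4 + (2)·R2: [0, 0, 3, -6, 6]
R4 ← R4 − (3/2)·R3: [0, 0, 0, 0, 0]
3 nonzero rows, so rank(M) = 3.
M has 5 columns; by rank–nullity, nullity = 5 − 3 = 2.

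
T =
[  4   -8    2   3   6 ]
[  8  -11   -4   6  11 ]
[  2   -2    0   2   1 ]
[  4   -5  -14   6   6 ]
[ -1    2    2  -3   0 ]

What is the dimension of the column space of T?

Row reduce to echelon form.
R2 ← R2 − (2)·R1: [0, 5, -8, 0, -1]
R3 ← R3 − (1/2)·R1: [0, 2, -1, 1/2, -2]
R4 ← R4 − R1: [0, 3, -16, 3, 0]
R5 ← R5 + (1/4)·R1: [0, 0, 5/2, -9/4, 3/2]
R3 ← R3 − (2/5)·R2: [0, 0, 11/5, 1/2, -8/5]
R4 ← R4 − (3/5)·R2: [0, 0, -56/5, 3, 3/5]
R4 ← R4 + (56/11)·R3: [0, 0, 0, 61/11, -83/11]
R5 ← R5 − (25/22)·R3: [0, 0, 0, -31/11, 73/22]
R5 ← R5 + (31/61)·R4: [0, 0, 0, 0, -63/122]
Echelon form has 5 nonzero rows, so rank(T) = 5.
The column space has dimension equal to the rank: 5.

5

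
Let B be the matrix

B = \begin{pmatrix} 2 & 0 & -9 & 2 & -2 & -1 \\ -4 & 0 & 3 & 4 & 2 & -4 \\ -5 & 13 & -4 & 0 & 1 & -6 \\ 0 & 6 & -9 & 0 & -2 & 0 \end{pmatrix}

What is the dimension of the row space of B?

Row reduce to echelon form.
R2 ← R2 + (2)·R1: [0, 0, -15, 8, -2, -6]
R3 ← R3 + (5/2)·R1: [0, 13, -53/2, 5, -4, -17/2]
Swap R2 ↔ R3
R4 ← R4 − (6/13)·R2: [0, 0, 42/13, -30/13, -2/13, 51/13]
R4 ← R4 + (14/65)·R3: [0, 0, 0, -38/65, -38/65, 171/65]
Echelon form has 4 nonzero rows, so rank(B) = 4.
The row space has dimension equal to the rank: 4.

4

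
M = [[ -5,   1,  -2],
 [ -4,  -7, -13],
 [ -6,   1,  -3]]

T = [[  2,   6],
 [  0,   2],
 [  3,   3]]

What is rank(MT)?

2

First compute MT:
[[-16, -34],
 [-47, -77],
 [-21, -43]]
Now row reduce the product.
R2 ← R2 − (47/16)·R1: [0, 183/8]
R3 ← R3 − (21/16)·R1: [0, 13/8]
R3 ← R3 − (13/183)·R2: [0, 0]
2 nonzero rows, so rank(MT) = 2.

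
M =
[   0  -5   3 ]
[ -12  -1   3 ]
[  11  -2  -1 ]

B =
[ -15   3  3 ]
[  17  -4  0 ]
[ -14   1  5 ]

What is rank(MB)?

First compute MB:
[[-127,  23,  15],
 [121, -29, -21],
 [-185,  40,  28]]
Now row reduce the product.
R2 ← R2 + (121/127)·R1: [0, -900/127, -852/127]
R3 ← R3 − (185/127)·R1: [0, 825/127, 781/127]
R3 ← R3 + (11/12)·R2: [0, 0, 0]
2 nonzero rows, so rank(MB) = 2.

2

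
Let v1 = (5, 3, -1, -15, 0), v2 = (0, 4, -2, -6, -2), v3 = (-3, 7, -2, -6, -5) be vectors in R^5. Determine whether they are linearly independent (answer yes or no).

yes

Form the matrix with these vectors as rows and row reduce.
R3 ← R3 + (3/5)·R1: [0, 44/5, -13/5, -15, -5]
R3 ← R3 − (11/5)·R2: [0, 0, 9/5, -9/5, -3/5]
3 nonzero rows, so the 3 vectors span a space of dimension 3.
Since 3 = 3, the vectors are linearly independent.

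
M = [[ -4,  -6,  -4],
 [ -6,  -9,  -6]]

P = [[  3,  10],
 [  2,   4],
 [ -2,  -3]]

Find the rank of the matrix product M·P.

First compute MP:
[[-16, -52],
 [-24, -78]]
Now row reduce the product.
R2 ← R2 − (3/2)·R1: [0, 0]
1 nonzero row, so rank(MP) = 1.

1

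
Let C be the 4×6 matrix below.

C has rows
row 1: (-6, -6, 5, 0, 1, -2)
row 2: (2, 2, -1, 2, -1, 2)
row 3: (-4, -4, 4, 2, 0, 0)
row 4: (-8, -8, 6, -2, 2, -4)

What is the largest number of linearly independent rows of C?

Row reduce to echelon form.
R2 ← R2 + (1/3)·R1: [0, 0, 2/3, 2, -2/3, 4/3]
R3 ← R3 − (2/3)·R1: [0, 0, 2/3, 2, -2/3, 4/3]
R4 ← R4 − (4/3)·R1: [0, 0, -2/3, -2, 2/3, -4/3]
R3 ← R3 − R2: [0, 0, 0, 0, 0, 0]
R4 ← R4 + R2: [0, 0, 0, 0, 0, 0]
Echelon form has 2 nonzero rows, so rank(C) = 2.
The rank gives the maximum number of linearly independent rows: 2.

2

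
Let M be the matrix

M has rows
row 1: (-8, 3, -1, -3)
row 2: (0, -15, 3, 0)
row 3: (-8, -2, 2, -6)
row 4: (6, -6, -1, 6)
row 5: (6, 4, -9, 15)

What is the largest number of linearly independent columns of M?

3

Row reduce to echelon form.
R3 ← R3 − R1: [0, -5, 3, -3]
R4 ← R4 + (3/4)·R1: [0, -15/4, -7/4, 15/4]
R5 ← R5 + (3/4)·R1: [0, 25/4, -39/4, 51/4]
R3 ← R3 − (1/3)·R2: [0, 0, 2, -3]
R4 ← R4 − (1/4)·R2: [0, 0, -5/2, 15/4]
R5 ← R5 + (5/12)·R2: [0, 0, -17/2, 51/4]
R4 ← R4 + (5/4)·R3: [0, 0, 0, 0]
R5 ← R5 + (17/4)·R3: [0, 0, 0, 0]
Echelon form has 3 nonzero rows, so rank(M) = 3.
The rank gives the maximum number of linearly independent columns: 3.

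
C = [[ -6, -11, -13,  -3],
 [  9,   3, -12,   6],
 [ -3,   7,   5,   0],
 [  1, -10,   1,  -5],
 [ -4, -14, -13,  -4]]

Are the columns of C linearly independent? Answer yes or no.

Row reduce C to echelon form.
R2 ← R2 + (3/2)·R1: [0, -27/2, -63/2, 3/2]
R3 ← R3 − (1/2)·R1: [0, 25/2, 23/2, 3/2]
R4 ← R4 + (1/6)·R1: [0, -71/6, -7/6, -11/2]
R5 ← R5 − (2/3)·R1: [0, -20/3, -13/3, -2]
R3 ← R3 + (25/27)·R2: [0, 0, -53/3, 26/9]
R4 ← R4 − (71/81)·R2: [0, 0, 238/9, -184/27]
R5 ← R5 − (40/81)·R2: [0, 0, 101/9, -74/27]
R4 ← R4 + (238/159)·R3: [0, 0, 0, -132/53]
R5 ← R5 + (101/159)·R3: [0, 0, 0, -48/53]
R5 ← R5 − (4/11)·R4: [0, 0, 0, 0]
4 pivots among 4 columns.
Every column is a pivot column, so the columns are linearly independent.

yes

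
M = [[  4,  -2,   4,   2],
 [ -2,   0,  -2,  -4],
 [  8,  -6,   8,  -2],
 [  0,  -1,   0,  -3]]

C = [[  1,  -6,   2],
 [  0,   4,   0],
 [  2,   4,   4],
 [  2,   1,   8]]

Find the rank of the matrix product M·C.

First compute MC:
[[ 16, -14,  40],
 [-14,   0, -44],
 [ 20, -42,  32],
 [ -6,  -7, -24]]
Now row reduce the product.
R2 ← R2 + (7/8)·R1: [0, -49/4, -9]
R3 ← R3 − (5/4)·R1: [0, -49/2, -18]
R4 ← R4 + (3/8)·R1: [0, -49/4, -9]
R3 ← R3 − (2)·R2: [0, 0, 0]
R4 ← R4 − R2: [0, 0, 0]
2 nonzero rows, so rank(MC) = 2.

2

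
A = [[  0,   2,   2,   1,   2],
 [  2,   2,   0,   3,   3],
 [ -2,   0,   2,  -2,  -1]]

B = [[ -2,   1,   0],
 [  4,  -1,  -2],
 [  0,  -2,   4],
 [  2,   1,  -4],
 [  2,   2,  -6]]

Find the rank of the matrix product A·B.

2

First compute AB:
[[ 14,  -1, -12],
 [ 16,   9, -34],
 [ -2, -10,  22]]
Now row reduce the product.
R2 ← R2 − (8/7)·R1: [0, 71/7, -142/7]
R3 ← R3 + (1/7)·R1: [0, -71/7, 142/7]
R3 ← R3 + R2: [0, 0, 0]
2 nonzero rows, so rank(AB) = 2.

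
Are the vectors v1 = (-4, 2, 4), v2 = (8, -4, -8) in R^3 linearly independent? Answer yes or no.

no

Form the matrix with these vectors as rows and row reduce.
R2 ← R2 + (2)·R1: [0, 0, 0]
1 nonzero row, so the 2 vectors span a space of dimension 1.
Since 1 < 2, the vectors are linearly dependent.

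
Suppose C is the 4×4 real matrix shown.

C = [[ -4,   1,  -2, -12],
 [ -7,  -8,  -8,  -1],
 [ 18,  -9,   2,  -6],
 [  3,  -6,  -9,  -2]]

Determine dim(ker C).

0

Row reduce to echelon form.
R2 ← R2 − (7/4)·R1: [0, -39/4, -9/2, 20]
R3 ← R3 + (9/2)·R1: [0, -9/2, -7, -60]
R4 ← R4 + (3/4)·R1: [0, -21/4, -21/2, -11]
R3 ← R3 − (6/13)·R2: [0, 0, -64/13, -900/13]
R4 ← R4 − (7/13)·R2: [0, 0, -105/13, -283/13]
R4 ← R4 − (105/64)·R3: [0, 0, 0, 1469/16]
4 nonzero rows, so rank(C) = 4.
C has 4 columns; by rank–nullity, nullity = 4 − 4 = 0.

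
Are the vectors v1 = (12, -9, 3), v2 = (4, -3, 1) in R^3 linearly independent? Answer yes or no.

Form the matrix with these vectors as rows and row reduce.
R2 ← R2 − (1/3)·R1: [0, 0, 0]
1 nonzero row, so the 2 vectors span a space of dimension 1.
Since 1 < 2, the vectors are linearly dependent.

no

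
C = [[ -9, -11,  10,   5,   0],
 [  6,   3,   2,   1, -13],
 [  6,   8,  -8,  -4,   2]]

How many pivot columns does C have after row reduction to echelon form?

2

Row reduce to echelon form.
R2 ← R2 + (2/3)·R1: [0, -13/3, 26/3, 13/3, -13]
R3 ← R3 + (2/3)·R1: [0, 2/3, -4/3, -2/3, 2]
R3 ← R3 + (2/13)·R2: [0, 0, 0, 0, 0]
Echelon form has 2 nonzero rows, so rank(C) = 2.
Each nonzero row contributes one pivot column: 2 pivot columns.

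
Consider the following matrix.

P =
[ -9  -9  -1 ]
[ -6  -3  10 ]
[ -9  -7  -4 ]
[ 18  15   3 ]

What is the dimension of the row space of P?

3

Row reduce to echelon form.
R2 ← R2 − (2/3)·R1: [0, 3, 32/3]
R3 ← R3 − R1: [0, 2, -3]
R4 ← R4 + (2)·R1: [0, -3, 1]
R3 ← R3 − (2/3)·R2: [0, 0, -91/9]
R4 ← R4 + R2: [0, 0, 35/3]
R4 ← R4 + (15/13)·R3: [0, 0, 0]
Echelon form has 3 nonzero rows, so rank(P) = 3.
The row space has dimension equal to the rank: 3.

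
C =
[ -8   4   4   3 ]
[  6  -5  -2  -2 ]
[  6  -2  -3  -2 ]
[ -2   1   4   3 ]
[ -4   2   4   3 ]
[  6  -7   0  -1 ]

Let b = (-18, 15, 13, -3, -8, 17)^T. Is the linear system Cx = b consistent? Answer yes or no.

Row reduce the augmented matrix [C | b].
R2 ← R2 + (3/4)·R1: [0, -2, 1, 1/4, 3/2]
R3 ← R3 + (3/4)·R1: [0, 1, 0, 1/4, -1/2]
R4 ← R4 − (1/4)·R1: [0, 0, 3, 9/4, 3/2]
R5 ← R5 − (1/2)·R1: [0, 0, 2, 3/2, 1]
R6 ← R6 + (3/4)·R1: [0, -4, 3, 5/4, 7/2]
R3 ← R3 + (1/2)·R2: [0, 0, 1/2, 3/8, 1/4]
R6 ← R6 − (2)·R2: [0, 0, 1, 3/4, 1/2]
R4 ← R4 − (6)·R3: [0, 0, 0, 0, 0]
R5 ← R5 − (4)·R3: [0, 0, 0, 0, 0]
R6 ← R6 − (2)·R3: [0, 0, 0, 0, 0]
The echelon form has 3 nonzero rows, and every pivot lies in the first 4 columns, so rank(C) = rank([C|b]) = 3.
The system is consistent.

yes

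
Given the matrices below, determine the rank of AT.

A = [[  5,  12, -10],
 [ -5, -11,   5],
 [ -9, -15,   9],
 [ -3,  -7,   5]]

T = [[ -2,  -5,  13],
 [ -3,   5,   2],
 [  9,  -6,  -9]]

First compute AT:
[[-136,  95, 179],
 [ 88, -60, -132],
 [144, -84, -228],
 [ 72, -50, -98]]
Now row reduce the product.
R2 ← R2 + (11/17)·R1: [0, 25/17, -275/17]
R3 ← R3 + (18/17)·R1: [0, 282/17, -654/17]
R4 ← R4 + (9/17)·R1: [0, 5/17, -55/17]
R3 ← R3 − (282/25)·R2: [0, 0, 144]
R4 ← R4 − (1/5)·R2: [0, 0, 0]
3 nonzero rows, so rank(AT) = 3.

3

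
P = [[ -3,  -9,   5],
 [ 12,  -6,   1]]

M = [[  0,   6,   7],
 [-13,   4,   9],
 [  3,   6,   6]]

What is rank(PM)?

2

First compute PM:
[[132, -24, -72],
 [ 81,  54,  36]]
Now row reduce the product.
R2 ← R2 − (27/44)·R1: [0, 756/11, 882/11]
2 nonzero rows, so rank(PM) = 2.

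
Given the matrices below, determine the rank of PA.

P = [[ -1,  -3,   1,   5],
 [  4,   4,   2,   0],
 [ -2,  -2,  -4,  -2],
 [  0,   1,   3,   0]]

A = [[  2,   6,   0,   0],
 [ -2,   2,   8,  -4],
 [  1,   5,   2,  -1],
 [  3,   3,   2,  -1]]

3

First compute PA:
[[ 20,   8, -12,   6],
 [  2,  42,  36, -18],
 [-10, -42, -28,  14],
 [  1,  17,  14,  -7]]
Now row reduce the product.
R2 ← R2 − (1/10)·R1: [0, 206/5, 186/5, -93/5]
R3 ← R3 + (1/2)·R1: [0, -38, -34, 17]
R4 ← R4 − (1/20)·R1: [0, 83/5, 73/5, -73/10]
R3 ← R3 + (95/103)·R2: [0, 0, 32/103, -16/103]
R4 ← R4 − (83/206)·R2: [0, 0, -40/103, 20/103]
R4 ← R4 + (5/4)·R3: [0, 0, 0, 0]
3 nonzero rows, so rank(PA) = 3.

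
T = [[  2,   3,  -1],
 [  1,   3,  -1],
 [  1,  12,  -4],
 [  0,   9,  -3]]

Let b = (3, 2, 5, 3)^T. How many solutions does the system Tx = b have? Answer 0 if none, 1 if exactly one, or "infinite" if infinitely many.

infinite

Row reduce the augmented matrix [T | b].
R2 ← R2 − (1/2)·R1: [0, 3/2, -1/2, 1/2]
R3 ← R3 − (1/2)·R1: [0, 21/2, -7/2, 7/2]
R3 ← R3 − (7)·R2: [0, 0, 0, 0]
R4 ← R4 − (6)·R2: [0, 0, 0, 0]
The echelon form has 2 nonzero rows, and every pivot lies in the first 3 columns, so rank(T) = rank([T|b]) = 2.
The system is consistent.
rank = 2 < 3 unknowns, so there are infinitely many solutions.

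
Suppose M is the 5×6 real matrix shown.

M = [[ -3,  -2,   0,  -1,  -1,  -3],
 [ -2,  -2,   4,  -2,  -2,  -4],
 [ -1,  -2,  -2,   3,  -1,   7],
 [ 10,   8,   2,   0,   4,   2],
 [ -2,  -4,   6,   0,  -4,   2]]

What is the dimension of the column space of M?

3

Row reduce to echelon form.
R2 ← R2 − (2/3)·R1: [0, -2/3, 4, -4/3, -4/3, -2]
R3 ← R3 − (1/3)·R1: [0, -4/3, -2, 10/3, -2/3, 8]
R4 ← R4 + (10/3)·R1: [0, 4/3, 2, -10/3, 2/3, -8]
R5 ← R5 − (2/3)·R1: [0, -8/3, 6, 2/3, -10/3, 4]
R3 ← R3 − (2)·R2: [0, 0, -10, 6, 2, 12]
R4 ← R4 + (2)·R2: [0, 0, 10, -6, -2, -12]
R5 ← R5 − (4)·R2: [0, 0, -10, 6, 2, 12]
R4 ← R4 + R3: [0, 0, 0, 0, 0, 0]
R5 ← R5 − R3: [0, 0, 0, 0, 0, 0]
Echelon form has 3 nonzero rows, so rank(M) = 3.
The column space has dimension equal to the rank: 3.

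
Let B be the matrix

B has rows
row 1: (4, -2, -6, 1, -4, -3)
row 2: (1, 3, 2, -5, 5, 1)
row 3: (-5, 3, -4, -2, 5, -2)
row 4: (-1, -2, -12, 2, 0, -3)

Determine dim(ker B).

Row reduce to echelon form.
R2 ← R2 − (1/4)·R1: [0, 7/2, 7/2, -21/4, 6, 7/4]
R3 ← R3 + (5/4)·R1: [0, 1/2, -23/2, -3/4, 0, -23/4]
R4 ← R4 + (1/4)·R1: [0, -5/2, -27/2, 9/4, -1, -15/4]
R3 ← R3 − (1/7)·R2: [0, 0, -12, 0, -6/7, -6]
R4 ← R4 + (5/7)·R2: [0, 0, -11, -3/2, 23/7, -5/2]
R4 ← R4 − (11/12)·R3: [0, 0, 0, -3/2, 57/14, 3]
4 nonzero rows, so rank(B) = 4.
B has 6 columns; by rank–nullity, nullity = 6 − 4 = 2.

2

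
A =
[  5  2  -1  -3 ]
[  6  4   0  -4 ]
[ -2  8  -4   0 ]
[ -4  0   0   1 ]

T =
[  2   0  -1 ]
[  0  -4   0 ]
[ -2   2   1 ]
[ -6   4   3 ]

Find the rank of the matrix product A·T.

2

First compute AT:
[[ 30, -22, -15],
 [ 36, -32, -18],
 [  4, -40,  -2],
 [-14,   4,   7]]
Now row reduce the product.
R2 ← R2 − (6/5)·R1: [0, -28/5, 0]
R3 ← R3 − (2/15)·R1: [0, -556/15, 0]
R4 ← R4 + (7/15)·R1: [0, -94/15, 0]
R3 ← R3 − (139/21)·R2: [0, 0, 0]
R4 ← R4 − (47/42)·R2: [0, 0, 0]
2 nonzero rows, so rank(AT) = 2.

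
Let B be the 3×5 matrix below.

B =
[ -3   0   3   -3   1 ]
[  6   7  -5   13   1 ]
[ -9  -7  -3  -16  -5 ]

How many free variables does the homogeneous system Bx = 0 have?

2

Row reduce to echelon form.
R2 ← R2 + (2)·R1: [0, 7, 1, 7, 3]
R3 ← R3 − (3)·R1: [0, -7, -12, -7, -8]
R3 ← R3 + R2: [0, 0, -11, 0, -5]
3 nonzero rows, so rank(B) = 3.
B has 5 columns; by rank–nullity, nullity = 5 − 3 = 2.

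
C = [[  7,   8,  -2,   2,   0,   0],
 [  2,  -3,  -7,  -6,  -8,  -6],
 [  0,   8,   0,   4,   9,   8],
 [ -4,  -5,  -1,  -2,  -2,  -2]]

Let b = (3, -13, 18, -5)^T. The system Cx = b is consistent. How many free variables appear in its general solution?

Row reduce the augmented matrix [C | b].
R2 ← R2 − (2/7)·R1: [0, -37/7, -45/7, -46/7, -8, -6, -97/7]
R4 ← R4 + (4/7)·R1: [0, -3/7, -15/7, -6/7, -2, -2, -23/7]
R3 ← R3 + (56/37)·R2: [0, 0, -360/37, -220/37, -115/37, -40/37, -110/37]
R4 ← R4 − (3/37)·R2: [0, 0, -60/37, -12/37, -50/37, -56/37, -80/37]
R4 ← R4 − (1/6)·R3: [0, 0, 0, 2/3, -5/6, -4/3, -5/3]
The echelon form has 4 nonzero rows, and every pivot lies in the first 6 columns, so rank(C) = rank([C|b]) = 4.
The system is consistent.
Free variables = (unknowns) − (rank) = 6 − 4 = 2.

2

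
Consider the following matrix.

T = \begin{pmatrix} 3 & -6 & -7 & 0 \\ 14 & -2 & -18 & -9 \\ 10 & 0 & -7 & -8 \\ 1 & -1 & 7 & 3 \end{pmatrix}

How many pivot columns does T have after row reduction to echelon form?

4

Row reduce to echelon form.
R2 ← R2 − (14/3)·R1: [0, 26, 44/3, -9]
R3 ← R3 − (10/3)·R1: [0, 20, 49/3, -8]
R4 ← R4 − (1/3)·R1: [0, 1, 28/3, 3]
R3 ← R3 − (10/13)·R2: [0, 0, 197/39, -14/13]
R4 ← R4 − (1/26)·R2: [0, 0, 114/13, 87/26]
R4 ← R4 − (342/197)·R3: [0, 0, 0, 2055/394]
Echelon form has 4 nonzero rows, so rank(T) = 4.
Each nonzero row contributes one pivot column: 4 pivot columns.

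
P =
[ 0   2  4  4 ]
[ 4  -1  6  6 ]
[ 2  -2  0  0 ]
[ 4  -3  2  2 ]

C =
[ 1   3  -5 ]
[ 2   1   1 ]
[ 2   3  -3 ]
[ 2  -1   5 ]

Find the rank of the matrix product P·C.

First compute PC:
[[ 20,  10,  10],
 [ 26,  23,  -9],
 [ -2,   4, -12],
 [  6,  13, -19]]
Now row reduce the product.
R2 ← R2 − (13/10)·R1: [0, 10, -22]
R3 ← R3 + (1/10)·R1: [0, 5, -11]
R4 ← R4 − (3/10)·R1: [0, 10, -22]
R3 ← R3 − (1/2)·R2: [0, 0, 0]
R4 ← R4 − R2: [0, 0, 0]
2 nonzero rows, so rank(PC) = 2.

2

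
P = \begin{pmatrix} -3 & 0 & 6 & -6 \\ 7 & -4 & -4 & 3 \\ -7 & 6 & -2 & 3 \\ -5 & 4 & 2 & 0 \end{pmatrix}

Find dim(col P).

3

Row reduce to echelon form.
R2 ← R2 + (7/3)·R1: [0, -4, 10, -11]
R3 ← R3 − (7/3)·R1: [0, 6, -16, 17]
R4 ← R4 − (5/3)·R1: [0, 4, -8, 10]
R3 ← R3 + (3/2)·R2: [0, 0, -1, 1/2]
R4 ← R4 + R2: [0, 0, 2, -1]
R4 ← R4 + (2)·R3: [0, 0, 0, 0]
Echelon form has 3 nonzero rows, so rank(P) = 3.
The column space has dimension equal to the rank: 3.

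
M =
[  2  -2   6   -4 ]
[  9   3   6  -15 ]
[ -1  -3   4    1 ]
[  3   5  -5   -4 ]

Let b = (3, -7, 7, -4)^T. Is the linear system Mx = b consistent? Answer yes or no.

no

Row reduce the augmented matrix [M | b].
R2 ← R2 − (9/2)·R1: [0, 12, -21, 3, -41/2]
R3 ← R3 + (1/2)·R1: [0, -4, 7, -1, 17/2]
R4 ← R4 − (3/2)·R1: [0, 8, -14, 2, -17/2]
R3 ← R3 + (1/3)·R2: [0, 0, 0, 0, 5/3]
R4 ← R4 − (2/3)·R2: [0, 0, 0, 0, 31/6]
R4 ← R4 − (31/10)·R3: [0, 0, 0, 0, 0]
The echelon form has 3 nonzero rows; the last pivot sits in the augmented column, so rank(M) = 2 but rank([M|b]) = 3.
Since the ranks differ, the system is inconsistent.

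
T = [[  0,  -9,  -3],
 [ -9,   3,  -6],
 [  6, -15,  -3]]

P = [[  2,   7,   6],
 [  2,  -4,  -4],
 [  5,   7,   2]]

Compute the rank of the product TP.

First compute TP:
[[-33,  15,  30],
 [-42, -117, -78],
 [-33,  81,  90]]
Now row reduce the product.
R2 ← R2 − (14/11)·R1: [0, -1497/11, -1278/11]
R3 ← R3 − R1: [0, 66, 60]
R3 ← R3 + (242/499)·R2: [0, 0, 1824/499]
3 nonzero rows, so rank(TP) = 3.

3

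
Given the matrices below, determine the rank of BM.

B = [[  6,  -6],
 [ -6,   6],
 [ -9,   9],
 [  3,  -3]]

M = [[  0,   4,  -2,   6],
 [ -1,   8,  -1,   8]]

1

First compute BM:
[[  6, -24,  -6, -12],
 [ -6,  24,   6,  12],
 [ -9,  36,   9,  18],
 [  3, -12,  -3,  -6]]
Now row reduce the product.
R2 ← R2 + R1: [0, 0, 0, 0]
R3 ← R3 + (3/2)·R1: [0, 0, 0, 0]
R4 ← R4 − (1/2)·R1: [0, 0, 0, 0]
1 nonzero row, so rank(BM) = 1.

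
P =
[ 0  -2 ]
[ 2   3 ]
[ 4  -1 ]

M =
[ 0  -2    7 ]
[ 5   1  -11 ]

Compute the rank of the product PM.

First compute PM:
[[-10,  -2,  22],
 [ 15,  -1, -19],
 [ -5,  -9,  39]]
Now row reduce the product.
R2 ← R2 + (3/2)·R1: [0, -4, 14]
R3 ← R3 − (1/2)·R1: [0, -8, 28]
R3 ← R3 − (2)·R2: [0, 0, 0]
2 nonzero rows, so rank(PM) = 2.

2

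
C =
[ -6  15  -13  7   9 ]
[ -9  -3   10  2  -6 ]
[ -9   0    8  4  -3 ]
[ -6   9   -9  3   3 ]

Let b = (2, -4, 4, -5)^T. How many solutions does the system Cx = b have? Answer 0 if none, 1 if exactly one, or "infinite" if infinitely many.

0

Row reduce the augmented matrix [C | b].
R2 ← R2 − (3/2)·R1: [0, -51/2, 59/2, -17/2, -39/2, -7]
R3 ← R3 − (3/2)·R1: [0, -45/2, 55/2, -13/2, -33/2, 1]
R4 ← R4 − R1: [0, -6, 4, -4, -6, -7]
R3 ← R3 − (15/17)·R2: [0, 0, 25/17, 1, 12/17, 122/17]
R4 ← R4 − (4/17)·R2: [0, 0, -50/17, -2, -24/17, -91/17]
R4 ← R4 + (2)·R3: [0, 0, 0, 0, 0, 9]
The echelon form has 4 nonzero rows; the last pivot sits in the augmented column, so rank(C) = 3 but rank([C|b]) = 4.
Since the ranks differ, the system is inconsistent.
It has no solutions.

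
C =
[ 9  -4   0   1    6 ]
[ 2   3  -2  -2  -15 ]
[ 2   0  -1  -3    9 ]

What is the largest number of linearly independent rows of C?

Row reduce to echelon form.
R2 ← R2 − (2/9)·R1: [0, 35/9, -2, -20/9, -49/3]
R3 ← R3 − (2/9)·R1: [0, 8/9, -1, -29/9, 23/3]
R3 ← R3 − (8/35)·R2: [0, 0, -19/35, -19/7, 57/5]
Echelon form has 3 nonzero rows, so rank(C) = 3.
The rank gives the maximum number of linearly independent rows: 3.

3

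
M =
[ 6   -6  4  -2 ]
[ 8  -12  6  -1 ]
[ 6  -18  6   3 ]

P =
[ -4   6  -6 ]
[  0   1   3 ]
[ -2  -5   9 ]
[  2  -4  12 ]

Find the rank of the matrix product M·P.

2

First compute MP:
[[-36,  18, -42],
 [-46,  10, -42],
 [-30, -24,   0]]
Now row reduce the product.
R2 ← R2 − (23/18)·R1: [0, -13, 35/3]
R3 ← R3 − (5/6)·R1: [0, -39, 35]
R3 ← R3 − (3)·R2: [0, 0, 0]
2 nonzero rows, so rank(MP) = 2.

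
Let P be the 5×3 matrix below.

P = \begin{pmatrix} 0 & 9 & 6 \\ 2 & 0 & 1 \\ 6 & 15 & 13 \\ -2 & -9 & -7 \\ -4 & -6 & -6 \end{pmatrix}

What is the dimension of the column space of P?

2

Row reduce to echelon form.
Swap R1 ↔ R2
R3 ← R3 − (3)·R1: [0, 15, 10]
R4 ← R4 + R1: [0, -9, -6]
R5 ← R5 + (2)·R1: [0, -6, -4]
R3 ← R3 − (5/3)·R2: [0, 0, 0]
R4 ← R4 + R2: [0, 0, 0]
R5 ← R5 + (2/3)·R2: [0, 0, 0]
Echelon form has 2 nonzero rows, so rank(P) = 2.
The column space has dimension equal to the rank: 2.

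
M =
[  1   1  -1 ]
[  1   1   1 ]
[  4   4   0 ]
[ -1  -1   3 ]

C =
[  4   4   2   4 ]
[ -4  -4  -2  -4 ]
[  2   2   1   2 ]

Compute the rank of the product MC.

1

First compute MC:
[[ -2,  -2,  -1,  -2],
 [  2,   2,   1,   2],
 [  0,   0,   0,   0],
 [  6,   6,   3,   6]]
Now row reduce the product.
R2 ← R2 + R1: [0, 0, 0, 0]
R4 ← R4 + (3)·R1: [0, 0, 0, 0]
1 nonzero row, so rank(MC) = 1.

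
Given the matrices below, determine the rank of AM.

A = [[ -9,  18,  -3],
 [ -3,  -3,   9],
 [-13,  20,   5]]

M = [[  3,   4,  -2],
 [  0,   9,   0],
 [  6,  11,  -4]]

2

First compute AM:
[[-45,  93,  30],
 [ 45,  60, -30],
 [ -9, 183,   6]]
Now row reduce the product.
R2 ← R2 + R1: [0, 153, 0]
R3 ← R3 − (1/5)·R1: [0, 822/5, 0]
R3 ← R3 − (274/255)·R2: [0, 0, 0]
2 nonzero rows, so rank(AM) = 2.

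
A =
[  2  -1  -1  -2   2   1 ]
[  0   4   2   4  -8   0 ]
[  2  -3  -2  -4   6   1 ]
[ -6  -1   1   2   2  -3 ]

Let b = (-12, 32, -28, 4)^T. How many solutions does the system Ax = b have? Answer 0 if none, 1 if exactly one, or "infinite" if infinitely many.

infinite

Row reduce the augmented matrix [A | b].
R3 ← R3 − R1: [0, -2, -1, -2, 4, 0, -16]
R4 ← R4 + (3)·R1: [0, -4, -2, -4, 8, 0, -32]
R3 ← R3 + (1/2)·R2: [0, 0, 0, 0, 0, 0, 0]
R4 ← R4 + R2: [0, 0, 0, 0, 0, 0, 0]
The echelon form has 2 nonzero rows, and every pivot lies in the first 6 columns, so rank(A) = rank([A|b]) = 2.
The system is consistent.
rank = 2 < 6 unknowns, so there are infinitely many solutions.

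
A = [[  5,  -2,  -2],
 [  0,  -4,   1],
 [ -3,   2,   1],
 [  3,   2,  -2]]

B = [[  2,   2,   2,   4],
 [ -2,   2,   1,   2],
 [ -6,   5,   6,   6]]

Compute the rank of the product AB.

2

First compute AB:
[[ 26,  -4,  -4,   4],
 [  2,  -3,   2,  -2],
 [-16,   3,   2,  -2],
 [ 14,   0,  -4,   4]]
Now row reduce the product.
R2 ← R2 − (1/13)·R1: [0, -35/13, 30/13, -30/13]
R3 ← R3 + (8/13)·R1: [0, 7/13, -6/13, 6/13]
R4 ← R4 − (7/13)·R1: [0, 28/13, -24/13, 24/13]
R3 ← R3 + (1/5)·R2: [0, 0, 0, 0]
R4 ← R4 + (4/5)·R2: [0, 0, 0, 0]
2 nonzero rows, so rank(AB) = 2.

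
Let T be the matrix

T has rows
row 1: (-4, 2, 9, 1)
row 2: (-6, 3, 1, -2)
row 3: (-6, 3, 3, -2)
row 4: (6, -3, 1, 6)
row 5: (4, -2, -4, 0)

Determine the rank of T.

Row reduce to echelon form.
R2 ← R2 − (3/2)·R1: [0, 0, -25/2, -7/2]
R3 ← R3 − (3/2)·R1: [0, 0, -21/2, -7/2]
R4 ← R4 + (3/2)·R1: [0, 0, 29/2, 15/2]
R5 ← R5 + R1: [0, 0, 5, 1]
R3 ← R3 − (21/25)·R2: [0, 0, 0, -14/25]
R4 ← R4 + (29/25)·R2: [0, 0, 0, 86/25]
R5 ← R5 + (2/5)·R2: [0, 0, 0, -2/5]
R4 ← R4 + (43/7)·R3: [0, 0, 0, 0]
R5 ← R5 − (5/7)·R3: [0, 0, 0, 0]
Echelon form has 3 nonzero rows, so rank(T) = 3.

3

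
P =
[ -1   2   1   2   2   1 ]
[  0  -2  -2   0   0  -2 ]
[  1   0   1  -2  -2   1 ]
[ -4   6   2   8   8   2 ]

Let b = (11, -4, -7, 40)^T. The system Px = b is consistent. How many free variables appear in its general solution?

Row reduce the augmented matrix [P | b].
R3 ← R3 + R1: [0, 2, 2, 0, 0, 2, 4]
R4 ← R4 − (4)·R1: [0, -2, -2, 0, 0, -2, -4]
R3 ← R3 + R2: [0, 0, 0, 0, 0, 0, 0]
R4 ← R4 − R2: [0, 0, 0, 0, 0, 0, 0]
The echelon form has 2 nonzero rows, and every pivot lies in the first 6 columns, so rank(P) = rank([P|b]) = 2.
The system is consistent.
Free variables = (unknowns) − (rank) = 6 − 2 = 4.

4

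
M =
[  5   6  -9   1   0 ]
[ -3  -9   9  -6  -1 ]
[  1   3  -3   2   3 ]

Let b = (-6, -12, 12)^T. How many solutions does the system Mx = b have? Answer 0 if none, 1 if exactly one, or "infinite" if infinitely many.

Row reduce the augmented matrix [M | b].
R2 ← R2 + (3/5)·R1: [0, -27/5, 18/5, -27/5, -1, -78/5]
R3 ← R3 − (1/5)·R1: [0, 9/5, -6/5, 9/5, 3, 66/5]
R3 ← R3 + (1/3)·R2: [0, 0, 0, 0, 8/3, 8]
The echelon form has 3 nonzero rows, and every pivot lies in the first 5 columns, so rank(M) = rank([M|b]) = 3.
The system is consistent.
rank = 3 < 5 unknowns, so there are infinitely many solutions.

infinite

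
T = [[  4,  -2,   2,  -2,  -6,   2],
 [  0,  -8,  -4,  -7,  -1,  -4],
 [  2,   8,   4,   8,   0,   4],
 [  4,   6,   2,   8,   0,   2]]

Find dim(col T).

3

Row reduce to echelon form.
R3 ← R3 − (1/2)·R1: [0, 9, 3, 9, 3, 3]
R4 ← R4 − R1: [0, 8, 0, 10, 6, 0]
R3 ← R3 + (9/8)·R2: [0, 0, -3/2, 9/8, 15/8, -3/2]
R4 ← R4 + R2: [0, 0, -4, 3, 5, -4]
R4 ← R4 − (8/3)·R3: [0, 0, 0, 0, 0, 0]
Echelon form has 3 nonzero rows, so rank(T) = 3.
The column space has dimension equal to the rank: 3.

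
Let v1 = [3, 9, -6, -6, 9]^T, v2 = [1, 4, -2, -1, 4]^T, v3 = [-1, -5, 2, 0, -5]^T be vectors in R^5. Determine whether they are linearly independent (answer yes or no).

no

Form the matrix with these vectors as rows and row reduce.
R2 ← R2 − (1/3)·R1: [0, 1, 0, 1, 1]
R3 ← R3 + (1/3)·R1: [0, -2, 0, -2, -2]
R3 ← R3 + (2)·R2: [0, 0, 0, 0, 0]
2 nonzero rows, so the 3 vectors span a space of dimension 2.
Since 2 < 3, the vectors are linearly dependent.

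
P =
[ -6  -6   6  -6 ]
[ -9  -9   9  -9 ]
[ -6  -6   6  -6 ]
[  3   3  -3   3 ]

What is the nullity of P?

3

Row reduce to echelon form.
R2 ← R2 − (3/2)·R1: [0, 0, 0, 0]
R3 ← R3 − R1: [0, 0, 0, 0]
R4 ← R4 + (1/2)·R1: [0, 0, 0, 0]
1 nonzero row, so rank(P) = 1.
P has 4 columns; by rank–nullity, nullity = 4 − 1 = 3.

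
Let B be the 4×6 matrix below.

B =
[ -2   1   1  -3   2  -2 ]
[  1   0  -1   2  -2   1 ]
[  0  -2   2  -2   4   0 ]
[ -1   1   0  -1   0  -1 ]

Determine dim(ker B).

Row reduce to echelon form.
R2 ← R2 + (1/2)·R1: [0, 1/2, -1/2, 1/2, -1, 0]
R4 ← R4 − (1/2)·R1: [0, 1/2, -1/2, 1/2, -1, 0]
R3 ← R3 + (4)·R2: [0, 0, 0, 0, 0, 0]
R4 ← R4 − R2: [0, 0, 0, 0, 0, 0]
2 nonzero rows, so rank(B) = 2.
B has 6 columns; by rank–nullity, nullity = 6 − 2 = 4.

4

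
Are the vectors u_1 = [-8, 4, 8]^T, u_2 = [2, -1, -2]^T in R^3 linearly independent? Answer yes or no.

no

Form the matrix with these vectors as rows and row reduce.
R2 ← R2 + (1/4)·R1: [0, 0, 0]
1 nonzero row, so the 2 vectors span a space of dimension 1.
Since 1 < 2, the vectors are linearly dependent.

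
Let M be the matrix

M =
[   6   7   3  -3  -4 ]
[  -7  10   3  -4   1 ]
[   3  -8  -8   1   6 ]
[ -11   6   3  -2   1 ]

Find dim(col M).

4

Row reduce to echelon form.
R2 ← R2 + (7/6)·R1: [0, 109/6, 13/2, -15/2, -11/3]
R3 ← R3 − (1/2)·R1: [0, -23/2, -19/2, 5/2, 8]
R4 ← R4 + (11/6)·R1: [0, 113/6, 17/2, -15/2, -19/3]
R3 ← R3 + (69/109)·R2: [0, 0, -587/109, -245/109, 619/109]
R4 ← R4 − (113/109)·R2: [0, 0, 192/109, 30/109, -276/109]
R4 ← R4 + (192/587)·R3: [0, 0, 0, -270/587, -396/587]
Echelon form has 4 nonzero rows, so rank(M) = 4.
The column space has dimension equal to the rank: 4.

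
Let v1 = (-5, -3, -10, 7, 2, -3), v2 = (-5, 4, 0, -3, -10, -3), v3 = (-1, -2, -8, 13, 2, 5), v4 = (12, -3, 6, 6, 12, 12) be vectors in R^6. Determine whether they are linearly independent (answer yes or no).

no

Form the matrix with these vectors as rows and row reduce.
R2 ← R2 − R1: [0, 7, 10, -10, -12, 0]
R3 ← R3 − (1/5)·R1: [0, -7/5, -6, 58/5, 8/5, 28/5]
R4 ← R4 + (12/5)·R1: [0, -51/5, -18, 114/5, 84/5, 24/5]
R3 ← R3 + (1/5)·R2: [0, 0, -4, 48/5, -4/5, 28/5]
R4 ← R4 + (51/35)·R2: [0, 0, -24/7, 288/35, -24/35, 24/5]
R4 ← R4 − (6/7)·R3: [0, 0, 0, 0, 0, 0]
3 nonzero rows, so the 4 vectors span a space of dimension 3.
Since 3 < 4, the vectors are linearly dependent.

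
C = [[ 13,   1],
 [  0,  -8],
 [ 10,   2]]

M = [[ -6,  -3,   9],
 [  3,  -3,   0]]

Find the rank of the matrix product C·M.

First compute CM:
[[-75, -42, 117],
 [-24,  24,   0],
 [-54, -36,  90]]
Now row reduce the product.
R2 ← R2 − (8/25)·R1: [0, 936/25, -936/25]
R3 ← R3 − (18/25)·R1: [0, -144/25, 144/25]
R3 ← R3 + (2/13)·R2: [0, 0, 0]
2 nonzero rows, so rank(CM) = 2.

2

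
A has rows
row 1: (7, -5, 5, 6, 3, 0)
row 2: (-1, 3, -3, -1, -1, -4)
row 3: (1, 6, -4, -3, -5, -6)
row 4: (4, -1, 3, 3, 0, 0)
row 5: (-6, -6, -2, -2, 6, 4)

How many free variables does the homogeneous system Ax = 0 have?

2

Row reduce to echelon form.
R2 ← R2 + (1/7)·R1: [0, 16/7, -16/7, -1/7, -4/7, -4]
R3 ← R3 − (1/7)·R1: [0, 47/7, -33/7, -27/7, -38/7, -6]
R4 ← R4 − (4/7)·R1: [0, 13/7, 1/7, -3/7, -12/7, 0]
R5 ← R5 + (6/7)·R1: [0, -72/7, 16/7, 22/7, 60/7, 4]
R3 ← R3 − (47/16)·R2: [0, 0, 2, -55/16, -15/4, 23/4]
R4 ← R4 − (13/16)·R2: [0, 0, 2, -5/16, -5/4, 13/4]
R5 ← R5 + (9/2)·R2: [0, 0, -8, 5/2, 6, -14]
R4 ← R4 − R3: [0, 0, 0, 25/8, 5/2, -5/2]
R5 ← R5 + (4)·R3: [0, 0, 0, -45/4, -9, 9]
R5 ← R5 + (18/5)·R4: [0, 0, 0, 0, 0, 0]
4 nonzero rows, so rank(A) = 4.
A has 6 columns; by rank–nullity, nullity = 6 − 4 = 2.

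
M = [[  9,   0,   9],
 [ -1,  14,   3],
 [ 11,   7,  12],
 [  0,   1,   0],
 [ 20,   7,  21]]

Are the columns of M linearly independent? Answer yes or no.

yes

Row reduce M to echelon form.
R2 ← R2 + (1/9)·R1: [0, 14, 4]
R3 ← R3 − (11/9)·R1: [0, 7, 1]
R5 ← R5 − (20/9)·R1: [0, 7, 1]
R3 ← R3 − (1/2)·R2: [0, 0, -1]
R4 ← R4 − (1/14)·R2: [0, 0, -2/7]
R5 ← R5 − (1/2)·R2: [0, 0, -1]
R4 ← R4 − (2/7)·R3: [0, 0, 0]
R5 ← R5 − R3: [0, 0, 0]
3 pivots among 3 columns.
Every column is a pivot column, so the columns are linearly independent.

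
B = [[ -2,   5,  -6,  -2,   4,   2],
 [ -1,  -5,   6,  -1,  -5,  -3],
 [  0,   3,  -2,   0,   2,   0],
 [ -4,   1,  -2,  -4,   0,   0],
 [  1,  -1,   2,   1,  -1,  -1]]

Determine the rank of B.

3

Row reduce to echelon form.
R2 ← R2 − (1/2)·R1: [0, -15/2, 9, 0, -7, -4]
R4 ← R4 − (2)·R1: [0, -9, 10, 0, -8, -4]
R5 ← R5 + (1/2)·R1: [0, 3/2, -1, 0, 1, 0]
R3 ← R3 + (2/5)·R2: [0, 0, 8/5, 0, -4/5, -8/5]
R4 ← R4 − (6/5)·R2: [0, 0, -4/5, 0, 2/5, 4/5]
R5 ← R5 + (1/5)·R2: [0, 0, 4/5, 0, -2/5, -4/5]
R4 ← R4 + (1/2)·R3: [0, 0, 0, 0, 0, 0]
R5 ← R5 − (1/2)·R3: [0, 0, 0, 0, 0, 0]
Echelon form has 3 nonzero rows, so rank(B) = 3.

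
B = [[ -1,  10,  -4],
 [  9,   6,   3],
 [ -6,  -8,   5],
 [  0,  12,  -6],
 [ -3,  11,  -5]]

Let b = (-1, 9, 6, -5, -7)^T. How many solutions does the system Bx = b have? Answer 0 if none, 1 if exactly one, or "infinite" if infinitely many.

0

Row reduce the augmented matrix [B | b].
R2 ← R2 + (9)·R1: [0, 96, -33, 0]
R3 ← R3 − (6)·R1: [0, -68, 29, 12]
R5 ← R5 − (3)·R1: [0, -19, 7, -4]
R3 ← R3 + (17/24)·R2: [0, 0, 45/8, 12]
R4 ← R4 − (1/8)·R2: [0, 0, -15/8, -5]
R5 ← R5 + (19/96)·R2: [0, 0, 15/32, -4]
R4 ← R4 + (1/3)·R3: [0, 0, 0, -1]
R5 ← R5 − (1/12)·R3: [0, 0, 0, -5]
R5 ← R5 − (5)·R4: [0, 0, 0, 0]
The echelon form has 4 nonzero rows; the last pivot sits in the augmented column, so rank(B) = 3 but rank([B|b]) = 4.
Since the ranks differ, the system is inconsistent.
It has no solutions.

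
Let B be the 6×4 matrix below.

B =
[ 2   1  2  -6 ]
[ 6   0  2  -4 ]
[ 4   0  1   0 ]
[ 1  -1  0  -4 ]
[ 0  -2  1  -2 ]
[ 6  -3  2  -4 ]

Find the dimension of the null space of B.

0

Row reduce to echelon form.
R2 ← R2 − (3)·R1: [0, -3, -4, 14]
R3 ← R3 − (2)·R1: [0, -2, -3, 12]
R4 ← R4 − (1/2)·R1: [0, -3/2, -1, -1]
R6 ← R6 − (3)·R1: [0, -6, -4, 14]
R3 ← R3 − (2/3)·R2: [0, 0, -1/3, 8/3]
R4 ← R4 − (1/2)·R2: [0, 0, 1, -8]
R5 ← R5 − (2/3)·R2: [0, 0, 11/3, -34/3]
R6 ← R6 − (2)·R2: [0, 0, 4, -14]
R4 ← R4 + (3)·R3: [0, 0, 0, 0]
R5 ← R5 + (11)·R3: [0, 0, 0, 18]
R6 ← R6 + (12)·R3: [0, 0, 0, 18]
Swap R4 ↔ R5
R6 ← R6 − R4: [0, 0, 0, 0]
4 nonzero rows, so rank(B) = 4.
B has 4 columns; by rank–nullity, nullity = 4 − 4 = 0.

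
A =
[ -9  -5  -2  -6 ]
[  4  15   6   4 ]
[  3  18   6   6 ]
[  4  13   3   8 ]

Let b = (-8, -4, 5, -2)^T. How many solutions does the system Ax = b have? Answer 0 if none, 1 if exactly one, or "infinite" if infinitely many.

Row reduce the augmented matrix [A | b].
R2 ← R2 + (4/9)·R1: [0, 115/9, 46/9, 4/3, -68/9]
R3 ← R3 + (1/3)·R1: [0, 49/3, 16/3, 4, 7/3]
R4 ← R4 + (4/9)·R1: [0, 97/9, 19/9, 16/3, -50/9]
R3 ← R3 − (147/115)·R2: [0, 0, -6/5, 264/115, 1379/115]
R4 ← R4 − (97/115)·R2: [0, 0, -11/5, 484/115, 94/115]
R4 ← R4 − (11/6)·R3: [0, 0, 0, 0, -127/6]
The echelon form has 4 nonzero rows; the last pivot sits in the augmented column, so rank(A) = 3 but rank([A|b]) = 4.
Since the ranks differ, the system is inconsistent.
It has no solutions.

0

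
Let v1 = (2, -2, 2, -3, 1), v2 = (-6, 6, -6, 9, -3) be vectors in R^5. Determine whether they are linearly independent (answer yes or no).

no

Form the matrix with these vectors as rows and row reduce.
R2 ← R2 + (3)·R1: [0, 0, 0, 0, 0]
1 nonzero row, so the 2 vectors span a space of dimension 1.
Since 1 < 2, the vectors are linearly dependent.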